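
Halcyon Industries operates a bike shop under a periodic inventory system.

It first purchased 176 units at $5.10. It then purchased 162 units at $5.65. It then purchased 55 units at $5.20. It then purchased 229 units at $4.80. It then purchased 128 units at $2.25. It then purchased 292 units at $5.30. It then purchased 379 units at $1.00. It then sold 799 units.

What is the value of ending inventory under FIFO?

Ending inventory = $1,666.90

Sale 1 (799) [FIFO — oldest first]: 176 @ $5.10 + 162 @ $5.65 + 55 @ $5.20 + 229 @ $4.80 + 128 @ $2.25 + 49 @ $5.30 = $3,745.80
Ending inventory: 243 @ $5.30 + 379 @ $1.00 = $1,666.90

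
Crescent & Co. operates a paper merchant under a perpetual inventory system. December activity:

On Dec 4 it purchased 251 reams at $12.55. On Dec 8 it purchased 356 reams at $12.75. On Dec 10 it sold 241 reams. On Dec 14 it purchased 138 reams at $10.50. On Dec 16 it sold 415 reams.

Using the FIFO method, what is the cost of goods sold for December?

COGS = $8,203.55

Dec 10, 241 sold [FIFO — oldest first]: 241 @ $12.55 = $3,024.55
Dec 16, 415 sold [FIFO — oldest first]: 10 @ $12.55 + 356 @ $12.75 + 49 @ $10.50 = $5,179.00
Total COGS = $3,024.55 + $5,179.00 = $8,203.55
Ending inventory: 89 @ $10.50 = $934.50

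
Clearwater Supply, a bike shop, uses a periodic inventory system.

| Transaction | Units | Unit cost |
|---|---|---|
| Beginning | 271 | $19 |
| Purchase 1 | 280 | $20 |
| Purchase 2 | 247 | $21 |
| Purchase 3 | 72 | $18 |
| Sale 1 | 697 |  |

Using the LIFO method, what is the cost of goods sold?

Sale 1 (697) [LIFO — newest first]: 72 @ $18 + 247 @ $21 + 280 @ $20 + 98 @ $19 = $13,945
Ending inventory: 173 @ $19 = $3,287

COGS = $13,945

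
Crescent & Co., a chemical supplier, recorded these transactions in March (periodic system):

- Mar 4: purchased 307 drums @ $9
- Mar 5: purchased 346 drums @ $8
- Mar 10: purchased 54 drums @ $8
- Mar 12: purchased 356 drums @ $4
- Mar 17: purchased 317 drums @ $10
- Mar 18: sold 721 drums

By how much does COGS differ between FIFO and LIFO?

$1,041

FIFO COGS: 307 @ $9 + 346 @ $8 + 54 @ $8 + 14 @ $4 = $6,019
LIFO COGS: 317 @ $10 + 356 @ $4 + 48 @ $8 = $4,978
Difference = |$6,019 − $4,978| = $1,041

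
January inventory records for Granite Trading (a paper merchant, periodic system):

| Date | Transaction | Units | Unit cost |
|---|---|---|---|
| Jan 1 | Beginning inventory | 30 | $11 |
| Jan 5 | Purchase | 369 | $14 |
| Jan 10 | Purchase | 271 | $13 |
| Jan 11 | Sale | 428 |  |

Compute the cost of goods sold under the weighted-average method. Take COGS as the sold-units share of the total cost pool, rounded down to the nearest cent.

COGS = $5,761.39

Jan 11, sell 428: 428/670 × $9,019.00 → $5,761.39
Ending inventory (cost pool remaining) = $3,257.61
Check: goods available $9,019.00 = COGS $5,761.39 + ending $3,257.61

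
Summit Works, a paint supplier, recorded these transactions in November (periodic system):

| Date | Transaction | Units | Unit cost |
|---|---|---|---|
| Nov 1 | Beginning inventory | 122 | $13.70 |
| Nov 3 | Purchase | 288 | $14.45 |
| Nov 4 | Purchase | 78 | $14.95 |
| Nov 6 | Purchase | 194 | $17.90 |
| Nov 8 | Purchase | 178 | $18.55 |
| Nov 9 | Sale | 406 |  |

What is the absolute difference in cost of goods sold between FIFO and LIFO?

$1,507.60

FIFO COGS: 122 @ $13.70 + 284 @ $14.45 = $5,775.20
LIFO COGS: 178 @ $18.55 + 194 @ $17.90 + 34 @ $14.95 = $7,282.80
Difference = |$5,775.20 − $7,282.80| = $1,507.60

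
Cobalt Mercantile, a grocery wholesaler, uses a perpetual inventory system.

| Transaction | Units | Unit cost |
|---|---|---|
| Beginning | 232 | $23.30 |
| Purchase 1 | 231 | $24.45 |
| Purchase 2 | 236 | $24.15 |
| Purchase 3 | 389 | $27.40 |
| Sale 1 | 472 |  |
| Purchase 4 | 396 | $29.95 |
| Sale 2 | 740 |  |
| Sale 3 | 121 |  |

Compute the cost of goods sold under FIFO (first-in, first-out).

Sale 1 (472) [FIFO — oldest first]: 232 @ $23.30 + 231 @ $24.45 + 9 @ $24.15 = $11,270.90
Sale 2 (740) [FIFO — oldest first]: 227 @ $24.15 + 389 @ $27.40 + 124 @ $29.95 = $19,854.45
Sale 3 (121) [FIFO — oldest first]: 121 @ $29.95 = $3,623.95
Total COGS = $11,270.90 + $19,854.45 + $3,623.95 = $34,749.30
Ending inventory: 151 @ $29.95 = $4,522.45

COGS = $34,749.30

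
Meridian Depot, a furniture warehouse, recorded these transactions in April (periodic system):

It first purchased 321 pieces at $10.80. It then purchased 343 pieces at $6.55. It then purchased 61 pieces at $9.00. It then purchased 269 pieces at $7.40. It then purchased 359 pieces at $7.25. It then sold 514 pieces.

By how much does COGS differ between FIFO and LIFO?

$981.20

FIFO COGS: 321 @ $10.80 + 193 @ $6.55 = $4,730.95
LIFO COGS: 359 @ $7.25 + 155 @ $7.40 = $3,749.75
Difference = |$4,730.95 − $3,749.75| = $981.20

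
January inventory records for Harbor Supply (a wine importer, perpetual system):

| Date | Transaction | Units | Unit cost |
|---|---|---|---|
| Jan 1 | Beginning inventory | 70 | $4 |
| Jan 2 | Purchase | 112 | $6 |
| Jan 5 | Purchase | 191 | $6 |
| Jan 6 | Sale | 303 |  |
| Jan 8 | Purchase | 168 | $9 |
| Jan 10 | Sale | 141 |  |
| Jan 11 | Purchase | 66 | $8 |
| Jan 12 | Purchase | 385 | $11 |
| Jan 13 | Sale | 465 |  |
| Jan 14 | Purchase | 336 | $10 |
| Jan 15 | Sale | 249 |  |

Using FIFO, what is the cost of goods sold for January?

Jan 6, 303 sold [FIFO — oldest first]: 70 @ $4 + 112 @ $6 + 121 @ $6 = $1,678
Jan 10, 141 sold [FIFO — oldest first]: 70 @ $6 + 71 @ $9 = $1,059
Jan 13, 465 sold [FIFO — oldest first]: 97 @ $9 + 66 @ $8 + 302 @ $11 = $4,723
Jan 15, 249 sold [FIFO — oldest first]: 83 @ $11 + 166 @ $10 = $2,573
Total COGS = $1,678 + $1,059 + $4,723 + $2,573 = $10,033
Ending inventory: 170 @ $10 = $1,700

COGS = $10,033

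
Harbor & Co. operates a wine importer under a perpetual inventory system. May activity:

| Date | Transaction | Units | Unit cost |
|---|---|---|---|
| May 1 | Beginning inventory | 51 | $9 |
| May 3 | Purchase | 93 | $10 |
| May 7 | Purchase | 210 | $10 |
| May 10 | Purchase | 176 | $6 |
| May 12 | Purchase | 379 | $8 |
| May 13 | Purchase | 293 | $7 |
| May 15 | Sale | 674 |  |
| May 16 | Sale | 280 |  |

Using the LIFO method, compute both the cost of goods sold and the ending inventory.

May 15, 674 sold [LIFO — newest first]: 293 @ $7 + 379 @ $8 + 2 @ $6 = $5,095
May 16, 280 sold [LIFO — newest first]: 174 @ $6 + 106 @ $10 = $2,104
Total COGS = $5,095 + $2,104 = $7,199
Ending inventory: 51 @ $9 + 93 @ $10 + 104 @ $10 = $2,429
Check: goods available $9,628 = COGS $7,199 + ending $2,429

COGS = $7,199; ending inventory = $2,429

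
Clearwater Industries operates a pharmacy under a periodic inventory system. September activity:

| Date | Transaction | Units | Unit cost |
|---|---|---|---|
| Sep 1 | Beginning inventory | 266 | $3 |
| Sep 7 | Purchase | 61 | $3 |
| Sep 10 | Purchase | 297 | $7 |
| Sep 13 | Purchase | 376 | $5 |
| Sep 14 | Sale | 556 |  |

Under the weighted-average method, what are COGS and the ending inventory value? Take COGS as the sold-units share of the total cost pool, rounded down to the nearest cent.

COGS = $2,746.64; ending inventory = $2,193.36

Sep 14, sell 556: 556/1000 × $4,940.00 → $2,746.64
Ending inventory (cost pool remaining) = $2,193.36
Check: goods available $4,940.00 = COGS $2,746.64 + ending $2,193.36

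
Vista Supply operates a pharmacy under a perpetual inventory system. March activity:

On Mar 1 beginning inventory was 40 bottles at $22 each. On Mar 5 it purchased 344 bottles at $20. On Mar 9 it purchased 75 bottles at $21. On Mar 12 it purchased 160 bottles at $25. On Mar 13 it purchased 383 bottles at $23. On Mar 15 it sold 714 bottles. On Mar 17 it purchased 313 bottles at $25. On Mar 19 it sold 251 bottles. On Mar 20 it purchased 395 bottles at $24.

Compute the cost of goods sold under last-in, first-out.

Mar 15, 714 sold [LIFO — newest first]: 383 @ $23 + 160 @ $25 + 75 @ $21 + 96 @ $20 = $16,304
Mar 19, 251 sold [LIFO — newest first]: 251 @ $25 = $6,275
Total COGS = $16,304 + $6,275 = $22,579
Ending inventory: 40 @ $22 + 248 @ $20 + 62 @ $25 + 395 @ $24 = $16,870
Check: goods available $39,449 = COGS $22,579 + ending $16,870

COGS = $22,579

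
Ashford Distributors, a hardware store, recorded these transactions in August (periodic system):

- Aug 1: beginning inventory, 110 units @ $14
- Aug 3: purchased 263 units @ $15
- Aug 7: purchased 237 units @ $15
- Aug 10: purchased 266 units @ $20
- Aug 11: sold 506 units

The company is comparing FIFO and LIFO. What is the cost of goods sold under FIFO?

FIFO COGS: 110 @ $14 + 263 @ $15 + 133 @ $15 = $7,480
LIFO COGS: 266 @ $20 + 237 @ $15 + 3 @ $15 = $8,920

COGS = $7,480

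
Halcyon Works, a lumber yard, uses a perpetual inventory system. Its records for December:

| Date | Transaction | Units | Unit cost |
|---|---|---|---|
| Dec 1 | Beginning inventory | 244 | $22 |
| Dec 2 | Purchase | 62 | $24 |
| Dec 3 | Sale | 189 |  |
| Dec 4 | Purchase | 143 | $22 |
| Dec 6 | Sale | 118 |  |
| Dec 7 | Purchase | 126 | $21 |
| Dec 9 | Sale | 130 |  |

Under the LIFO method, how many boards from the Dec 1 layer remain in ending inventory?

Dec 3, 189 sold [LIFO — newest first]: 62 @ $24 + 127 @ $22 = $4,282
Dec 6, 118 sold [LIFO — newest first]: 118 @ $22 = $2,596
Dec 9, 130 sold [LIFO — newest first]: 126 @ $21 + 4 @ $22 = $2,734
Total COGS = $4,282 + $2,596 + $2,734 = $9,612
Ending inventory: 117 @ $22 + 21 @ $22 = $3,036

117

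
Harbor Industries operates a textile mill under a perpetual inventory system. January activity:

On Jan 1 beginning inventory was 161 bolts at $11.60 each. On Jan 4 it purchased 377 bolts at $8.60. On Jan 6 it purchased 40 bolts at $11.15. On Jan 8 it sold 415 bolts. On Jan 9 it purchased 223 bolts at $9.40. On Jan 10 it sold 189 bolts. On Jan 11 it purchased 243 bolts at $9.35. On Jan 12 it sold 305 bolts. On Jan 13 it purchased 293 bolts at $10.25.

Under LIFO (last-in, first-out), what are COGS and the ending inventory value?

Jan 8, 415 sold [LIFO — newest first]: 40 @ $11.15 + 375 @ $8.60 = $3,671.00
Jan 10, 189 sold [LIFO — newest first]: 189 @ $9.40 = $1,776.60
Jan 12, 305 sold [LIFO — newest first]: 243 @ $9.35 + 34 @ $9.40 + 2 @ $8.60 + 26 @ $11.60 = $2,910.45
Total COGS = $3,671.00 + $1,776.60 + $2,910.45 = $8,358.05
Ending inventory: 135 @ $11.60 + 293 @ $10.25 = $4,569.25

COGS = $8,358.05; ending inventory = $4,569.25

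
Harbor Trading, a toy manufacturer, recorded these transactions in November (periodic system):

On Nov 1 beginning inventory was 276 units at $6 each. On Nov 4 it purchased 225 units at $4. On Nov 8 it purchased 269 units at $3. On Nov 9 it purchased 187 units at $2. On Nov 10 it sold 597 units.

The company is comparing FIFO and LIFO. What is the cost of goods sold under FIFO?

FIFO COGS: 276 @ $6 + 225 @ $4 + 96 @ $3 = $2,844
LIFO COGS: 187 @ $2 + 269 @ $3 + 141 @ $4 = $1,745

COGS = $2,844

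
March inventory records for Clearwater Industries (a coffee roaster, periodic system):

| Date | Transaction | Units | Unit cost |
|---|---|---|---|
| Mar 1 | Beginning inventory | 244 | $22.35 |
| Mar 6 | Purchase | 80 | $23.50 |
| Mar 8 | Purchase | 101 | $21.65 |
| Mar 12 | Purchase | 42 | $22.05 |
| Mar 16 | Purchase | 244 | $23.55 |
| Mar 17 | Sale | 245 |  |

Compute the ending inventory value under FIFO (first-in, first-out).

Ending inventory = $10,715.45

Mar 17, 245 sold [FIFO — oldest first]: 244 @ $22.35 + 1 @ $23.50 = $5,476.90
Ending inventory: 79 @ $23.50 + 101 @ $21.65 + 42 @ $22.05 + 244 @ $23.55 = $10,715.45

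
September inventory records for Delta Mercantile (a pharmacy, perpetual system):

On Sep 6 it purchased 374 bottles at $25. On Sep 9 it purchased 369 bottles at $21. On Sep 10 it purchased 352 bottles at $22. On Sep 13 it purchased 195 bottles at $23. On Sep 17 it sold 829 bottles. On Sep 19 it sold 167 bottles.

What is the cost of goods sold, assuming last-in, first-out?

COGS = $21,978

Sep 17, 829 sold [LIFO — newest first]: 195 @ $23 + 352 @ $22 + 282 @ $21 = $18,151
Sep 19, 167 sold [LIFO — newest first]: 87 @ $21 + 80 @ $25 = $3,827
Total COGS = $18,151 + $3,827 = $21,978
Ending inventory: 294 @ $25 = $7,350
Check: goods available $29,328 = COGS $21,978 + ending $7,350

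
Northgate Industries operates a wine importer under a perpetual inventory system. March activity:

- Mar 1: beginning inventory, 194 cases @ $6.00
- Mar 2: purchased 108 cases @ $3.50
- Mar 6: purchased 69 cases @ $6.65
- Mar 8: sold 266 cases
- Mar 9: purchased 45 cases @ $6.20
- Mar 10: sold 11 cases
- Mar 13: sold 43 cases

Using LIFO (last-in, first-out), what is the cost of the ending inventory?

Mar 8, 266 sold [LIFO — newest first]: 69 @ $6.65 + 108 @ $3.50 + 89 @ $6.00 = $1,370.85
Mar 10, 11 sold [LIFO — newest first]: 11 @ $6.20 = $68.20
Mar 13, 43 sold [LIFO — newest first]: 34 @ $6.20 + 9 @ $6.00 = $264.80
Total COGS = $1,370.85 + $68.20 + $264.80 = $1,703.85
Ending inventory: 96 @ $6.00 = $576.00

Ending inventory = $576.00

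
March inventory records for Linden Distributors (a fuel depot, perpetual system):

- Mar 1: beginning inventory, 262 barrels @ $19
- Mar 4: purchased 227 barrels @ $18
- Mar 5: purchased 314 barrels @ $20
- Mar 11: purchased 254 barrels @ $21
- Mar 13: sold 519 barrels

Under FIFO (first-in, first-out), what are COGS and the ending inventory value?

COGS = $9,664; ending inventory = $11,014

Mar 13, 519 sold [FIFO — oldest first]: 262 @ $19 + 227 @ $18 + 30 @ $20 = $9,664
Ending inventory: 284 @ $20 + 254 @ $21 = $11,014
Check: goods available $20,678 = COGS $9,664 + ending $11,014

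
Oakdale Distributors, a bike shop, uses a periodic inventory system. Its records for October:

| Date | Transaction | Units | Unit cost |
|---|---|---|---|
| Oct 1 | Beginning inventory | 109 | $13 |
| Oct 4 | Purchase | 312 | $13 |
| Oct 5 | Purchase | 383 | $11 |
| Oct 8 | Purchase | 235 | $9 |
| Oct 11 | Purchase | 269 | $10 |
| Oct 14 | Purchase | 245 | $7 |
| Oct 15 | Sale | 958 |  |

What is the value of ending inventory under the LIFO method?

Ending inventory = $7,387

Oct 15, 958 sold [LIFO — newest first]: 245 @ $7 + 269 @ $10 + 235 @ $9 + 209 @ $11 = $8,819
Ending inventory: 109 @ $13 + 312 @ $13 + 174 @ $11 = $7,387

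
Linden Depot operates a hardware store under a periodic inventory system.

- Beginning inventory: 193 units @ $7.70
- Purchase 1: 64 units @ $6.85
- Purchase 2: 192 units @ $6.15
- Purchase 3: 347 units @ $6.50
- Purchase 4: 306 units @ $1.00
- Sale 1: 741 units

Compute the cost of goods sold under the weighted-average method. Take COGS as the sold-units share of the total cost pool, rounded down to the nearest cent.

COGS = $3,810.43

Sale 1, sell 741: 741/1102 × $5,666.80 → $3,810.43
Ending inventory (cost pool remaining) = $1,856.37
Check: goods available $5,666.80 = COGS $3,810.43 + ending $1,856.37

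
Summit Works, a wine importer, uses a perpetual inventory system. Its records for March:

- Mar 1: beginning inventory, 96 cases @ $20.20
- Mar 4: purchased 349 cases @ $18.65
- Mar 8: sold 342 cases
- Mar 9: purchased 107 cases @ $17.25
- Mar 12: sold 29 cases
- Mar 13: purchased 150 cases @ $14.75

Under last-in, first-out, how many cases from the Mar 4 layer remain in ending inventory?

7

Mar 8, 342 sold [LIFO — newest first]: 342 @ $18.65 = $6,378.30
Mar 12, 29 sold [LIFO — newest first]: 29 @ $17.25 = $500.25
Total COGS = $6,378.30 + $500.25 = $6,878.55
Ending inventory: 96 @ $20.20 + 7 @ $18.65 + 78 @ $17.25 + 150 @ $14.75 = $5,627.75
Check: goods available $12,506.30 = COGS $6,878.55 + ending $5,627.75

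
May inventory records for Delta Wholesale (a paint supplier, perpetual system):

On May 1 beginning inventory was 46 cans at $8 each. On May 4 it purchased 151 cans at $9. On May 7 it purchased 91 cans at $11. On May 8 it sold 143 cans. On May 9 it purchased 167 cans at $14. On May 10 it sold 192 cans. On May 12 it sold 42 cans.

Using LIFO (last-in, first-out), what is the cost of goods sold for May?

COGS = $4,410

May 8, 143 sold [LIFO — newest first]: 91 @ $11 + 52 @ $9 = $1,469
May 10, 192 sold [LIFO — newest first]: 167 @ $14 + 25 @ $9 = $2,563
May 12, 42 sold [LIFO — newest first]: 42 @ $9 = $378
Total COGS = $1,469 + $2,563 + $378 = $4,410
Ending inventory: 46 @ $8 + 32 @ $9 = $656
Check: goods available $5,066 = COGS $4,410 + ending $656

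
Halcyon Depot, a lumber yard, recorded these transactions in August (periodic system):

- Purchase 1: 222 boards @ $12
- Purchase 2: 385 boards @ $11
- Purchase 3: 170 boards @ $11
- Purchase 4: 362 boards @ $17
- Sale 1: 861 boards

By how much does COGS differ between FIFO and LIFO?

$1,446

FIFO COGS: 222 @ $12 + 385 @ $11 + 170 @ $11 + 84 @ $17 = $10,197
LIFO COGS: 362 @ $17 + 170 @ $11 + 329 @ $11 = $11,643
Difference = |$10,197 − $11,643| = $1,446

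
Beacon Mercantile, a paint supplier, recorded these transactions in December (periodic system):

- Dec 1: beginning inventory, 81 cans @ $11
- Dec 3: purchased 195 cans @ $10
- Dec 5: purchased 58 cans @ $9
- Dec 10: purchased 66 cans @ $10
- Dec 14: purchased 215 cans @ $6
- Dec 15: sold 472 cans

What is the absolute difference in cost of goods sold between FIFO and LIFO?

FIFO COGS: 81 @ $11 + 195 @ $10 + 58 @ $9 + 66 @ $10 + 72 @ $6 = $4,455
LIFO COGS: 215 @ $6 + 66 @ $10 + 58 @ $9 + 133 @ $10 = $3,802
Difference = |$4,455 − $3,802| = $653

$653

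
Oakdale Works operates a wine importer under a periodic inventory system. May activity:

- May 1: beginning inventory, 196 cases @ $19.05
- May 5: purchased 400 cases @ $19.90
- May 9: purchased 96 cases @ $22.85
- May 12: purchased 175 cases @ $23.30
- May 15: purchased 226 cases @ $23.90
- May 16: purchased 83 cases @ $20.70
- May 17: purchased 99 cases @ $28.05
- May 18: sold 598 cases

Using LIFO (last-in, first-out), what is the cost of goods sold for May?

May 18, 598 sold [LIFO — newest first]: 99 @ $28.05 + 83 @ $20.70 + 226 @ $23.90 + 175 @ $23.30 + 15 @ $22.85 = $14,316.70
Ending inventory: 196 @ $19.05 + 400 @ $19.90 + 81 @ $22.85 = $13,544.65
Check: goods available $27,861.35 = COGS $14,316.70 + ending $13,544.65

COGS = $14,316.70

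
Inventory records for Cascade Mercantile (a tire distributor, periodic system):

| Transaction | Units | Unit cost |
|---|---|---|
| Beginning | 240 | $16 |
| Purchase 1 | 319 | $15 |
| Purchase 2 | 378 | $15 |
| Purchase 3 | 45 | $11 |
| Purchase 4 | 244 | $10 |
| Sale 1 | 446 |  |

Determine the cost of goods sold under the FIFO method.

COGS = $6,930

Sale 1 (446) [FIFO — oldest first]: 240 @ $16 + 206 @ $15 = $6,930
Ending inventory: 113 @ $15 + 378 @ $15 + 45 @ $11 + 244 @ $10 = $10,300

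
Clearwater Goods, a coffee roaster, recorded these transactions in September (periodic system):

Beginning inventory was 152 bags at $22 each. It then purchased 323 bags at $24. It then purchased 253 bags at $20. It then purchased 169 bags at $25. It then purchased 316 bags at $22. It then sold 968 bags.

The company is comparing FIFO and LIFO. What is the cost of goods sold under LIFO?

FIFO COGS: 152 @ $22 + 323 @ $24 + 253 @ $20 + 169 @ $25 + 71 @ $22 = $21,943
LIFO COGS: 316 @ $22 + 169 @ $25 + 253 @ $20 + 230 @ $24 = $21,757

COGS = $21,757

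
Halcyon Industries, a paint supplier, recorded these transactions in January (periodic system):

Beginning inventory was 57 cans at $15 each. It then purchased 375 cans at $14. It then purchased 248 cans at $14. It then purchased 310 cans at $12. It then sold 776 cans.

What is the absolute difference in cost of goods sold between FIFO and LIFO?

$485

FIFO COGS: 57 @ $15 + 375 @ $14 + 248 @ $14 + 96 @ $12 = $10,729
LIFO COGS: 310 @ $12 + 248 @ $14 + 218 @ $14 = $10,244
Difference = |$10,729 − $10,244| = $485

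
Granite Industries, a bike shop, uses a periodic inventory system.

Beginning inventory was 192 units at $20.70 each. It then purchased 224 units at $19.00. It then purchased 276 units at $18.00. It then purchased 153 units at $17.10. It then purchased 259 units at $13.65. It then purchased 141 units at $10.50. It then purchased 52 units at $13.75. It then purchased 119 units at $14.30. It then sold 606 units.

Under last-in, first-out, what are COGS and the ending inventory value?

COGS = $8,031.05; ending inventory = $15,216.20

Sale 1 (606) [LIFO — newest first]: 119 @ $14.30 + 52 @ $13.75 + 141 @ $10.50 + 259 @ $13.65 + 35 @ $17.10 = $8,031.05
Ending inventory: 192 @ $20.70 + 224 @ $19.00 + 276 @ $18.00 + 118 @ $17.10 = $15,216.20
Check: goods available $23,247.25 = COGS $8,031.05 + ending $15,216.20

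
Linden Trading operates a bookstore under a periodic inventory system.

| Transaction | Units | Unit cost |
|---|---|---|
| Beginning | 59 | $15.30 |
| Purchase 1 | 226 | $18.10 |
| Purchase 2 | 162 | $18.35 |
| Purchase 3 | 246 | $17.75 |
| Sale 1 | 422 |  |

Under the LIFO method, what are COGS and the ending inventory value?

Sale 1 (422) [LIFO — newest first]: 246 @ $17.75 + 162 @ $18.35 + 14 @ $18.10 = $7,592.60
Ending inventory: 59 @ $15.30 + 212 @ $18.10 = $4,739.90

COGS = $7,592.60; ending inventory = $4,739.90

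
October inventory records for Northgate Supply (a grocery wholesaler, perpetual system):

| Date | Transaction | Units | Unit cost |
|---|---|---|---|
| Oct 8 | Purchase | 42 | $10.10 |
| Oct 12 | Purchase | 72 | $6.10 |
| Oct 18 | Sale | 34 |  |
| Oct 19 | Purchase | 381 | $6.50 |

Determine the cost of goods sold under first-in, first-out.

COGS = $343.40

Oct 18, 34 sold [FIFO — oldest first]: 34 @ $10.10 = $343.40
Ending inventory: 8 @ $10.10 + 72 @ $6.10 + 381 @ $6.50 = $2,996.50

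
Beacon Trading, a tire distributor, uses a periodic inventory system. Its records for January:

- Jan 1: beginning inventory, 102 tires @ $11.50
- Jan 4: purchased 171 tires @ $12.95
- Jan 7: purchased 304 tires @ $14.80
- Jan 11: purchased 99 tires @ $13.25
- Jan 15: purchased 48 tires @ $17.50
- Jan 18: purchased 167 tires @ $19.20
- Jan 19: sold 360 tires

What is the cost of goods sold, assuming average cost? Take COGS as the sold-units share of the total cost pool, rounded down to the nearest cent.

Jan 19, sell 360: 360/891 × $13,244.80 → $5,351.43
Ending inventory (cost pool remaining) = $7,893.37

COGS = $5,351.43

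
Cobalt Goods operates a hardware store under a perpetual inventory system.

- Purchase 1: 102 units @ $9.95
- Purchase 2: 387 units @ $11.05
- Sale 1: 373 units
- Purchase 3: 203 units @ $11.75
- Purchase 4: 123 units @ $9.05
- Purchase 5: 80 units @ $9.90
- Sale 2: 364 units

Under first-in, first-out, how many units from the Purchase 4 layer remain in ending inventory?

Sale 1 (373) [FIFO — oldest first]: 102 @ $9.95 + 271 @ $11.05 = $4,009.45
Sale 2 (364) [FIFO — oldest first]: 116 @ $11.05 + 203 @ $11.75 + 45 @ $9.05 = $4,074.30
Total COGS = $4,009.45 + $4,074.30 = $8,083.75
Ending inventory: 78 @ $9.05 + 80 @ $9.90 = $1,497.90

78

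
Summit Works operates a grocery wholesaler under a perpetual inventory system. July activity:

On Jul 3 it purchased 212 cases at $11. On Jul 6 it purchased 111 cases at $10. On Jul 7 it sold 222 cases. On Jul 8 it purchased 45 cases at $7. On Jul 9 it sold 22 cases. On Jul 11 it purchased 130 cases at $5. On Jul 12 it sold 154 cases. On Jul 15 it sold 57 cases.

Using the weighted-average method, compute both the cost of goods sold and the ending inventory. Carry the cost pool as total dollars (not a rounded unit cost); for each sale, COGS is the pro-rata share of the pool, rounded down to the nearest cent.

After Jul 3: 212 on hand, pool $2,332.00 (≈ $11.0000 each)
After Jul 6: 323 on hand, pool $3,442.00 (≈ $10.6563 each)
Jul 7, sell 222: 222/323 × $3,442.00 → $2,365.70
After Jul 8: 146 on hand, pool $1,391.30 (≈ $9.5295 each)
Jul 9, sell 22: 22/146 × $1,391.30 → $209.64
After Jul 11: 254 on hand, pool $1,831.66 (≈ $7.2113 each)
Jul 12, sell 154: 154/254 × $1,831.66 → $1,110.53
Jul 15, sell 57: 57/100 × $721.13 → $411.04
Total COGS = $2,365.70 + $209.64 + $1,110.53 + $411.04 = $4,096.91
Ending inventory (cost pool remaining) = $310.09
Check: goods available $4,407.00 = COGS $4,096.91 + ending $310.09

COGS = $4,096.91; ending inventory = $310.09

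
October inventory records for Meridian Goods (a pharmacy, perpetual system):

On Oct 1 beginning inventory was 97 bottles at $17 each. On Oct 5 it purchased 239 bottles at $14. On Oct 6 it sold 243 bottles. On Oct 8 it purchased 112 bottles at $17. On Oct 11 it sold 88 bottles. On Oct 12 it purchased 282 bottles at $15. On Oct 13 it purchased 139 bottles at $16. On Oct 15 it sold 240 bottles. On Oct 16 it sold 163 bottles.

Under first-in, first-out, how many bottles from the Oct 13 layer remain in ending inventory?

135

Oct 6, 243 sold [FIFO — oldest first]: 97 @ $17 + 146 @ $14 = $3,693
Oct 11, 88 sold [FIFO — oldest first]: 88 @ $14 = $1,232
Oct 15, 240 sold [FIFO — oldest first]: 5 @ $14 + 112 @ $17 + 123 @ $15 = $3,819
Oct 16, 163 sold [FIFO — oldest first]: 159 @ $15 + 4 @ $16 = $2,449
Total COGS = $3,693 + $1,232 + $3,819 + $2,449 = $11,193
Ending inventory: 135 @ $16 = $2,160
Check: goods available $13,353 = COGS $11,193 + ending $2,160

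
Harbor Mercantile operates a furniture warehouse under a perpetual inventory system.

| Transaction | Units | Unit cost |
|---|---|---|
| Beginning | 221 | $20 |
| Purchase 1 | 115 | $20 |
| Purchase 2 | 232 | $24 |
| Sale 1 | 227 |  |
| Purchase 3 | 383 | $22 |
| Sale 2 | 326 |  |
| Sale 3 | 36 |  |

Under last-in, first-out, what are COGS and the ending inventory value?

COGS = $13,412; ending inventory = $7,302

Sale 1 (227) [LIFO — newest first]: 227 @ $24 = $5,448
Sale 2 (326) [LIFO — newest first]: 326 @ $22 = $7,172
Sale 3 (36) [LIFO — newest first]: 36 @ $22 = $792
Total COGS = $5,448 + $7,172 + $792 = $13,412
Ending inventory: 221 @ $20 + 115 @ $20 + 5 @ $24 + 21 @ $22 = $7,302
Check: goods available $20,714 = COGS $13,412 + ending $7,302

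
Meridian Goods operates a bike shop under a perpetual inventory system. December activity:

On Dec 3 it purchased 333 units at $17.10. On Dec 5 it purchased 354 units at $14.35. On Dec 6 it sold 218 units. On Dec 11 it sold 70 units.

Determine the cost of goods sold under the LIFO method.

Dec 6, 218 sold [LIFO — newest first]: 218 @ $14.35 = $3,128.30
Dec 11, 70 sold [LIFO — newest first]: 70 @ $14.35 = $1,004.50
Total COGS = $3,128.30 + $1,004.50 = $4,132.80
Ending inventory: 333 @ $17.10 + 66 @ $14.35 = $6,641.40
Check: goods available $10,774.20 = COGS $4,132.80 + ending $6,641.40

COGS = $4,132.80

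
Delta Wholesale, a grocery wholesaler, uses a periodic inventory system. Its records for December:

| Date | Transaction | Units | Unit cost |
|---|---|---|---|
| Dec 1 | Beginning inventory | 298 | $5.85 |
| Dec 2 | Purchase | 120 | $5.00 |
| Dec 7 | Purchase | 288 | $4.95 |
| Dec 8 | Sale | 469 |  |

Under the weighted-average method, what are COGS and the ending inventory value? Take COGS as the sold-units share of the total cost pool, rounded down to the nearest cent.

COGS = $2,503.70; ending inventory = $1,265.20

Dec 8, sell 469: 469/706 × $3,768.90 → $2,503.70
Ending inventory (cost pool remaining) = $1,265.20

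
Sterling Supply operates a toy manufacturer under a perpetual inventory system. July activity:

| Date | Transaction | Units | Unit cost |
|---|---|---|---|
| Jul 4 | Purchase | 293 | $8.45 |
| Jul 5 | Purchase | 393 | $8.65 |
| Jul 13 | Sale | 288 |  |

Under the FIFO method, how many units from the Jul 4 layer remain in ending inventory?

Jul 13, 288 sold [FIFO — oldest first]: 288 @ $8.45 = $2,433.60
Ending inventory: 5 @ $8.45 + 393 @ $8.65 = $3,441.70
Check: goods available $5,875.30 = COGS $2,433.60 + ending $3,441.70

5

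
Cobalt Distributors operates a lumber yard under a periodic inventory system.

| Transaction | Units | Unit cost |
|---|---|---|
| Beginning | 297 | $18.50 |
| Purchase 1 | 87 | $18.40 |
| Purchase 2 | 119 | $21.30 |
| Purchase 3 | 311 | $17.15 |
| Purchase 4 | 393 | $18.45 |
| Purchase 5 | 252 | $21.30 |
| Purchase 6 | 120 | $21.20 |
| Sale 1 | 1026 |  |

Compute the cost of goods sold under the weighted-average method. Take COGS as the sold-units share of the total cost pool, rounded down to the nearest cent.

COGS = $19,575.28

Sale 1, sell 1026: 1026/1579 × $30,126.10 → $19,575.28
Ending inventory (cost pool remaining) = $10,550.82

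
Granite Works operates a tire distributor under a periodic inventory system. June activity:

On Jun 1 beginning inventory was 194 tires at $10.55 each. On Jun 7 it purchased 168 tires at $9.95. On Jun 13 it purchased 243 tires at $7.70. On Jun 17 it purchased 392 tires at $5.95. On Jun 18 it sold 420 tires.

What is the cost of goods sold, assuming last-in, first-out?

Jun 18, 420 sold [LIFO — newest first]: 392 @ $5.95 + 28 @ $7.70 = $2,548.00
Ending inventory: 194 @ $10.55 + 168 @ $9.95 + 215 @ $7.70 = $5,373.80
Check: goods available $7,921.80 = COGS $2,548.00 + ending $5,373.80

COGS = $2,548.00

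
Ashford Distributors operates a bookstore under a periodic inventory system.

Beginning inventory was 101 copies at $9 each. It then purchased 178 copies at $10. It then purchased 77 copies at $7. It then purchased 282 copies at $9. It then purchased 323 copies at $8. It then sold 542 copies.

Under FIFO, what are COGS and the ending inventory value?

Sale 1 (542) [FIFO — oldest first]: 101 @ $9 + 178 @ $10 + 77 @ $7 + 186 @ $9 = $4,902
Ending inventory: 96 @ $9 + 323 @ $8 = $3,448

COGS = $4,902; ending inventory = $3,448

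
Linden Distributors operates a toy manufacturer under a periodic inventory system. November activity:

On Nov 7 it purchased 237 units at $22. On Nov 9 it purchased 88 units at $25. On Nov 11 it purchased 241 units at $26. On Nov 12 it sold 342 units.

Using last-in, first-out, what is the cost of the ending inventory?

Nov 12, 342 sold [LIFO — newest first]: 241 @ $26 + 88 @ $25 + 13 @ $22 = $8,752
Ending inventory: 224 @ $22 = $4,928
Check: goods available $13,680 = COGS $8,752 + ending $4,928

Ending inventory = $4,928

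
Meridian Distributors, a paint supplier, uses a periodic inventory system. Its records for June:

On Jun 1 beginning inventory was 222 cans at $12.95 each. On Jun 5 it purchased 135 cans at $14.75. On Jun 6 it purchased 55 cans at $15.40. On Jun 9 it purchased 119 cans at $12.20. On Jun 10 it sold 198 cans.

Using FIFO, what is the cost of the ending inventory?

Ending inventory = $4,600.85

Jun 10, 198 sold [FIFO — oldest first]: 198 @ $12.95 = $2,564.10
Ending inventory: 24 @ $12.95 + 135 @ $14.75 + 55 @ $15.40 + 119 @ $12.20 = $4,600.85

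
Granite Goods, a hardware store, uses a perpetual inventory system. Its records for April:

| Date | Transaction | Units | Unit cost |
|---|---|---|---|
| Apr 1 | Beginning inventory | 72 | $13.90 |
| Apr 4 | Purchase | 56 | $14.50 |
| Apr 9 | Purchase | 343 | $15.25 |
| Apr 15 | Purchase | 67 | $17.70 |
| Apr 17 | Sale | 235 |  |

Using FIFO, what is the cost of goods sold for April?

Apr 17, 235 sold [FIFO — oldest first]: 72 @ $13.90 + 56 @ $14.50 + 107 @ $15.25 = $3,444.55
Ending inventory: 236 @ $15.25 + 67 @ $17.70 = $4,784.90
Check: goods available $8,229.45 = COGS $3,444.55 + ending $4,784.90

COGS = $3,444.55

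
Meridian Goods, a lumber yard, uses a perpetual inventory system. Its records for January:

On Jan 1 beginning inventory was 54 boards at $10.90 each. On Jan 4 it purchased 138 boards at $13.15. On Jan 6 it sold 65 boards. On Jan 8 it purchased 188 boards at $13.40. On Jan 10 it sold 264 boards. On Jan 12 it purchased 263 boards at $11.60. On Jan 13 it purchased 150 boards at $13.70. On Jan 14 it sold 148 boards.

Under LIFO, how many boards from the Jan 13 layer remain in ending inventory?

2

Jan 6, 65 sold [LIFO — newest first]: 65 @ $13.15 = $854.75
Jan 10, 264 sold [LIFO — newest first]: 188 @ $13.40 + 73 @ $13.15 + 3 @ $10.90 = $3,511.85
Jan 14, 148 sold [LIFO — newest first]: 148 @ $13.70 = $2,027.60
Total COGS = $854.75 + $3,511.85 + $2,027.60 = $6,394.20
Ending inventory: 51 @ $10.90 + 263 @ $11.60 + 2 @ $13.70 = $3,634.10
Check: goods available $10,028.30 = COGS $6,394.20 + ending $3,634.10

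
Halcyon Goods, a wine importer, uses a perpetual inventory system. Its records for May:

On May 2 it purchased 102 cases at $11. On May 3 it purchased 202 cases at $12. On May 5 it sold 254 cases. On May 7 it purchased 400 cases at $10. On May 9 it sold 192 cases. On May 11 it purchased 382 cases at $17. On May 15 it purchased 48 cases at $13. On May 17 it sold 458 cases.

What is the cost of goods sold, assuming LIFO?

COGS = $12,314

May 5, 254 sold [LIFO — newest first]: 202 @ $12 + 52 @ $11 = $2,996
May 9, 192 sold [LIFO — newest first]: 192 @ $10 = $1,920
May 17, 458 sold [LIFO — newest first]: 48 @ $13 + 382 @ $17 + 28 @ $10 = $7,398
Total COGS = $2,996 + $1,920 + $7,398 = $12,314
Ending inventory: 50 @ $11 + 180 @ $10 = $2,350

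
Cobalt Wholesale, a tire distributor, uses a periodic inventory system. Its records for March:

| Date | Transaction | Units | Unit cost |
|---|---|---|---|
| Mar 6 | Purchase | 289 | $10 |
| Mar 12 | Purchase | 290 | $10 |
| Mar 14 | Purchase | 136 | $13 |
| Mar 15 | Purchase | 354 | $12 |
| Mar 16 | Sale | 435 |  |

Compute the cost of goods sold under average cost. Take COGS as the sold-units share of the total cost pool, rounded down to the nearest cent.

COGS = $4,804.12

Mar 16, sell 435: 435/1069 × $11,806.00 → $4,804.12
Ending inventory (cost pool remaining) = $7,001.88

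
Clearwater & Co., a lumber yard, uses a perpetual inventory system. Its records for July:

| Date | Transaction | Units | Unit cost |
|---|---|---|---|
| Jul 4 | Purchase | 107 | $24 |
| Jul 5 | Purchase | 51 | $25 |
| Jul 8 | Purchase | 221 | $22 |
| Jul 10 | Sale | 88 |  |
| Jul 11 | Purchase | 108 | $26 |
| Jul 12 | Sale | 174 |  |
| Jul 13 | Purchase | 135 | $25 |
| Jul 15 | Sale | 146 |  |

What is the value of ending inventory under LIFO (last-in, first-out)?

Ending inventory = $5,075

Jul 10, 88 sold [LIFO — newest first]: 88 @ $22 = $1,936
Jul 12, 174 sold [LIFO — newest first]: 108 @ $26 + 66 @ $22 = $4,260
Jul 15, 146 sold [LIFO — newest first]: 135 @ $25 + 11 @ $22 = $3,617
Total COGS = $1,936 + $4,260 + $3,617 = $9,813
Ending inventory: 107 @ $24 + 51 @ $25 + 56 @ $22 = $5,075
Check: goods available $14,888 = COGS $9,813 + ending $5,075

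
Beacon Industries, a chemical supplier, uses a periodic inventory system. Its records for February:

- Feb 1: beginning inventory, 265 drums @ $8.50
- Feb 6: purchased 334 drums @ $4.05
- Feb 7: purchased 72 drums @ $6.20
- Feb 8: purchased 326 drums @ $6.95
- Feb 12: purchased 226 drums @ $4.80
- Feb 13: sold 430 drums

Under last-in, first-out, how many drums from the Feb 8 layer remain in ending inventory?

122

Feb 13, 430 sold [LIFO — newest first]: 226 @ $4.80 + 204 @ $6.95 = $2,502.60
Ending inventory: 265 @ $8.50 + 334 @ $4.05 + 72 @ $6.20 + 122 @ $6.95 = $4,899.50
Check: goods available $7,402.10 = COGS $2,502.60 + ending $4,899.50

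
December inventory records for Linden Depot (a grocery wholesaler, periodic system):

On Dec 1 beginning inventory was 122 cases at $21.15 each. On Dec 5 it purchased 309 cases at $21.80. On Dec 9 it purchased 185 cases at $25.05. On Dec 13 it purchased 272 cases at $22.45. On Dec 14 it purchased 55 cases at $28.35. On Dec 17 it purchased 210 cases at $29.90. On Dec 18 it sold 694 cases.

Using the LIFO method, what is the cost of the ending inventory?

Ending inventory = $10,017.90

Dec 18, 694 sold [LIFO — newest first]: 210 @ $29.90 + 55 @ $28.35 + 272 @ $22.45 + 157 @ $25.05 = $17,877.50
Ending inventory: 122 @ $21.15 + 309 @ $21.80 + 28 @ $25.05 = $10,017.90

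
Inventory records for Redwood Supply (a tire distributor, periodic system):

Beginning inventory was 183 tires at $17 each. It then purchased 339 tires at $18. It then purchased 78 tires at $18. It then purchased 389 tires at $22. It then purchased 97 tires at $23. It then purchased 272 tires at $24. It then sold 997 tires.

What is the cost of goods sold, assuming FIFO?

Sale 1 (997) [FIFO — oldest first]: 183 @ $17 + 339 @ $18 + 78 @ $18 + 389 @ $22 + 8 @ $23 = $19,359
Ending inventory: 89 @ $23 + 272 @ $24 = $8,575

COGS = $19,359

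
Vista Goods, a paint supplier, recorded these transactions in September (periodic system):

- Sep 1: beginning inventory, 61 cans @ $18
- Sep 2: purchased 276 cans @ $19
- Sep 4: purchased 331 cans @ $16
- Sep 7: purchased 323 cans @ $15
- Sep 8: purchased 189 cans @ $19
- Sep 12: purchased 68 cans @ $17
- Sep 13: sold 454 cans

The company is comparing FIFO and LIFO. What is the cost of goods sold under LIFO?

COGS = $7,702

FIFO COGS: 61 @ $18 + 276 @ $19 + 117 @ $16 = $8,214
LIFO COGS: 68 @ $17 + 189 @ $19 + 197 @ $15 = $7,702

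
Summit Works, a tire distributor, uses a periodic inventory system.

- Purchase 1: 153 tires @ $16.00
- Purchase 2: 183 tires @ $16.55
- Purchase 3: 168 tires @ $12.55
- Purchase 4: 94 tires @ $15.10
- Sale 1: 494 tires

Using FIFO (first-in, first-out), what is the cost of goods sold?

Sale 1 (494) [FIFO — oldest first]: 153 @ $16.00 + 183 @ $16.55 + 158 @ $12.55 = $7,459.55
Ending inventory: 10 @ $12.55 + 94 @ $15.10 = $1,544.90

COGS = $7,459.55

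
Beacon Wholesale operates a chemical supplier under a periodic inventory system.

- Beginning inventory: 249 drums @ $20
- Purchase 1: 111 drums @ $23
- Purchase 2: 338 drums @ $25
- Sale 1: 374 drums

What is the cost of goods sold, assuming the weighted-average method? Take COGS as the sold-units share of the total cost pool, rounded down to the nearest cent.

COGS = $8,563.95

Sale 1, sell 374: 374/698 × $15,983.00 → $8,563.95
Ending inventory (cost pool remaining) = $7,419.05
Check: goods available $15,983.00 = COGS $8,563.95 + ending $7,419.05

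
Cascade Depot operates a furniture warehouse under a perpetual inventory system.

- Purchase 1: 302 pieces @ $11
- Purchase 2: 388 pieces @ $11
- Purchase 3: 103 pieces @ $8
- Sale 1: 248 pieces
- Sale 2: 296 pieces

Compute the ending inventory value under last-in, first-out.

Sale 1 (248) [LIFO — newest first]: 103 @ $8 + 145 @ $11 = $2,419
Sale 2 (296) [LIFO — newest first]: 243 @ $11 + 53 @ $11 = $3,256
Total COGS = $2,419 + $3,256 = $5,675
Ending inventory: 249 @ $11 = $2,739

Ending inventory = $2,739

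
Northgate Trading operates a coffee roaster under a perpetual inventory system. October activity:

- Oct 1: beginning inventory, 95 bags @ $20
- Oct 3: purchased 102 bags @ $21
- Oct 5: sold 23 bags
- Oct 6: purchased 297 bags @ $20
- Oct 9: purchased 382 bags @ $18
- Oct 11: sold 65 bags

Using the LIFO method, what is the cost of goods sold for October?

Oct 5, 23 sold [LIFO — newest first]: 23 @ $21 = $483
Oct 11, 65 sold [LIFO — newest first]: 65 @ $18 = $1,170
Total COGS = $483 + $1,170 = $1,653
Ending inventory: 95 @ $20 + 79 @ $21 + 297 @ $20 + 317 @ $18 = $15,205

COGS = $1,653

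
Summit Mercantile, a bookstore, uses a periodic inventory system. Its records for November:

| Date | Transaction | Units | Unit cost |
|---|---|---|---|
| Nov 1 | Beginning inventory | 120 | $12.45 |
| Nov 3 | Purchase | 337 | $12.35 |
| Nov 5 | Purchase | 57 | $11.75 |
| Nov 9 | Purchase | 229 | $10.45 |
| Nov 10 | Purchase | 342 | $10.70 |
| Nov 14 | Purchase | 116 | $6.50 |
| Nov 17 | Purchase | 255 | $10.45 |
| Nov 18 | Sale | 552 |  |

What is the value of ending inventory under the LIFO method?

Ending inventory = $10,441.45

Nov 18, 552 sold [LIFO — newest first]: 255 @ $10.45 + 116 @ $6.50 + 181 @ $10.70 = $5,355.45
Ending inventory: 120 @ $12.45 + 337 @ $12.35 + 57 @ $11.75 + 229 @ $10.45 + 161 @ $10.70 = $10,441.45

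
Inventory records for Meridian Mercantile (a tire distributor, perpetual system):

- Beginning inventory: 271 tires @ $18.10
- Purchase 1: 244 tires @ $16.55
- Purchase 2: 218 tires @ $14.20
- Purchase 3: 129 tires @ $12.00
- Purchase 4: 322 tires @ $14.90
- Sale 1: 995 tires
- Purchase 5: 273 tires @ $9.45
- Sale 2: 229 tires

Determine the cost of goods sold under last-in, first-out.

Sale 1 (995) [LIFO — newest first]: 322 @ $14.90 + 129 @ $12.00 + 218 @ $14.20 + 244 @ $16.55 + 82 @ $18.10 = $14,963.80
Sale 2 (229) [LIFO — newest first]: 229 @ $9.45 = $2,164.05
Total COGS = $14,963.80 + $2,164.05 = $17,127.85
Ending inventory: 189 @ $18.10 + 44 @ $9.45 = $3,836.70

COGS = $17,127.85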